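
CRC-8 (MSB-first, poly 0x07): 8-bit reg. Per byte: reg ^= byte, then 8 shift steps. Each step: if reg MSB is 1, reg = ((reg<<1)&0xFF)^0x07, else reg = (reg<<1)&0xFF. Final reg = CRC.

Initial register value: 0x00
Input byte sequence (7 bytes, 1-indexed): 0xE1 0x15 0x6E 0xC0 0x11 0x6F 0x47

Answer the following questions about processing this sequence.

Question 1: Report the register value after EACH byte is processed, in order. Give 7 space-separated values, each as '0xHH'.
0xA9 0x3D 0xBE 0x7D 0x03 0x03 0xDB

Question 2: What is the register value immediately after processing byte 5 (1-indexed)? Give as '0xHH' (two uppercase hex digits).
After byte 1 (0xE1): reg=0xA9
After byte 2 (0x15): reg=0x3D
After byte 3 (0x6E): reg=0xBE
After byte 4 (0xC0): reg=0x7D
After byte 5 (0x11): reg=0x03

Answer: 0x03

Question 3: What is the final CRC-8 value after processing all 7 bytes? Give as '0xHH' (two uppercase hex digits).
After byte 1 (0xE1): reg=0xA9
After byte 2 (0x15): reg=0x3D
After byte 3 (0x6E): reg=0xBE
After byte 4 (0xC0): reg=0x7D
After byte 5 (0x11): reg=0x03
After byte 6 (0x6F): reg=0x03
After byte 7 (0x47): reg=0xDB

Answer: 0xDB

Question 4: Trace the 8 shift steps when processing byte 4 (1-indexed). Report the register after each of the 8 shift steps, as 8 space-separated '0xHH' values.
After byte 1 (0xE1): reg=0xA9
After byte 2 (0x15): reg=0x3D
After byte 3 (0x6E): reg=0xBE
Register before byte 4: 0xBE
After XOR with byte 0xC0: 0x7E

Answer: 0xFC 0xFF 0xF9 0xF5 0xED 0xDD 0xBD 0x7D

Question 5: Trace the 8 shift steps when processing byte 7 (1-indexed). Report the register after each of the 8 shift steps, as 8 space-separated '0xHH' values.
After byte 1 (0xE1): reg=0xA9
After byte 2 (0x15): reg=0x3D
After byte 3 (0x6E): reg=0xBE
After byte 4 (0xC0): reg=0x7D
After byte 5 (0x11): reg=0x03
After byte 6 (0x6F): reg=0x03
Register before byte 7: 0x03
After XOR with byte 0x47: 0x44

Answer: 0x88 0x17 0x2E 0x5C 0xB8 0x77 0xEE 0xDB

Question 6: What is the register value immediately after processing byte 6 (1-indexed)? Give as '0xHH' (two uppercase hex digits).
After byte 1 (0xE1): reg=0xA9
After byte 2 (0x15): reg=0x3D
After byte 3 (0x6E): reg=0xBE
After byte 4 (0xC0): reg=0x7D
After byte 5 (0x11): reg=0x03
After byte 6 (0x6F): reg=0x03

Answer: 0x03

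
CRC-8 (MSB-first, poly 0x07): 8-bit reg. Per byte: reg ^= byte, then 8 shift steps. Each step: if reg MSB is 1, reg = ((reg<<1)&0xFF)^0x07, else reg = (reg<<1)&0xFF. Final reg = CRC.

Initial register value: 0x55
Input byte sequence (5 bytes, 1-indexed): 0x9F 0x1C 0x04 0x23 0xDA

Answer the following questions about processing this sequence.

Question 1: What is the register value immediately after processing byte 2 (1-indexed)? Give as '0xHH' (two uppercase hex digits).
Answer: 0x3B

Derivation:
After byte 1 (0x9F): reg=0x78
After byte 2 (0x1C): reg=0x3B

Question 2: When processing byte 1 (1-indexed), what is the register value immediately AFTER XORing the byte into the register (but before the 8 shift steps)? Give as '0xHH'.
Register before byte 1: 0x55
Byte 1: 0x9F
0x55 XOR 0x9F = 0xCA

Answer: 0xCA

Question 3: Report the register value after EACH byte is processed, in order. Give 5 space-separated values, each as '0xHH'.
0x78 0x3B 0xBD 0xD3 0x3F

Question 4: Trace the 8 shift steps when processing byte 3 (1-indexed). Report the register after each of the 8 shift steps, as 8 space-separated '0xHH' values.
After byte 1 (0x9F): reg=0x78
After byte 2 (0x1C): reg=0x3B
Register before byte 3: 0x3B
After XOR with byte 0x04: 0x3F

Answer: 0x7E 0xFC 0xFF 0xF9 0xF5 0xED 0xDD 0xBD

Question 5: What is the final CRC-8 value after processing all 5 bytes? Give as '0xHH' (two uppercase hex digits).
After byte 1 (0x9F): reg=0x78
After byte 2 (0x1C): reg=0x3B
After byte 3 (0x04): reg=0xBD
After byte 4 (0x23): reg=0xD3
After byte 5 (0xDA): reg=0x3F

Answer: 0x3F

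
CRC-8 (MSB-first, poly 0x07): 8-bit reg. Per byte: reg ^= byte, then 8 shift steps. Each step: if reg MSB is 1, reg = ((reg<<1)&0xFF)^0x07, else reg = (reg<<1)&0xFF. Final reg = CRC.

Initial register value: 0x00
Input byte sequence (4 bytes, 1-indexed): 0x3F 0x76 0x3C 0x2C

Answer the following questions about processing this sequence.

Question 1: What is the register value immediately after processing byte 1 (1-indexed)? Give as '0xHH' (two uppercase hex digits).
After byte 1 (0x3F): reg=0xBD

Answer: 0xBD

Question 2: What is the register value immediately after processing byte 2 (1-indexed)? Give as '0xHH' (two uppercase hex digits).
After byte 1 (0x3F): reg=0xBD
After byte 2 (0x76): reg=0x7F

Answer: 0x7F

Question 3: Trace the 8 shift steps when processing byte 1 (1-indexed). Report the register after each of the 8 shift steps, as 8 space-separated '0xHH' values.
Register before byte 1: 0x00
After XOR with byte 0x3F: 0x3F

Answer: 0x7E 0xFC 0xFF 0xF9 0xF5 0xED 0xDD 0xBD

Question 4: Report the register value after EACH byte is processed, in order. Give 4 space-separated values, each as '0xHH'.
0xBD 0x7F 0xCE 0xA0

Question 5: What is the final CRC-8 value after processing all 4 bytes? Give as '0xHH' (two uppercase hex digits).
After byte 1 (0x3F): reg=0xBD
After byte 2 (0x76): reg=0x7F
After byte 3 (0x3C): reg=0xCE
After byte 4 (0x2C): reg=0xA0

Answer: 0xA0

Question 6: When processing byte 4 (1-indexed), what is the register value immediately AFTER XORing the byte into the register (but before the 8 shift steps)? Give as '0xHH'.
Register before byte 4: 0xCE
Byte 4: 0x2C
0xCE XOR 0x2C = 0xE2

Answer: 0xE2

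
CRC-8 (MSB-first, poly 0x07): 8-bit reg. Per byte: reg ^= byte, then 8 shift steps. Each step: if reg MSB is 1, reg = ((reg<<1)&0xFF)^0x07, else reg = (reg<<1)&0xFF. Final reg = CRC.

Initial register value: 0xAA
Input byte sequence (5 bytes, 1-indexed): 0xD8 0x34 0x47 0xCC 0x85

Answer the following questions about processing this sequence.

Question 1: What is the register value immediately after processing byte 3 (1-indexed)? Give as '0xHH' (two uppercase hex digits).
Answer: 0xCE

Derivation:
After byte 1 (0xD8): reg=0x59
After byte 2 (0x34): reg=0x04
After byte 3 (0x47): reg=0xCE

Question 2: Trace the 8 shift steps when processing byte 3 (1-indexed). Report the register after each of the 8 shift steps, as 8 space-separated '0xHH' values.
After byte 1 (0xD8): reg=0x59
After byte 2 (0x34): reg=0x04
Register before byte 3: 0x04
After XOR with byte 0x47: 0x43

Answer: 0x86 0x0B 0x16 0x2C 0x58 0xB0 0x67 0xCE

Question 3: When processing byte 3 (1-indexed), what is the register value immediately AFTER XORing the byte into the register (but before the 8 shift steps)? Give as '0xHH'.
Register before byte 3: 0x04
Byte 3: 0x47
0x04 XOR 0x47 = 0x43

Answer: 0x43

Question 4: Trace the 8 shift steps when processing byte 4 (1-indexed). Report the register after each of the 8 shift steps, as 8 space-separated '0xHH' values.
After byte 1 (0xD8): reg=0x59
After byte 2 (0x34): reg=0x04
After byte 3 (0x47): reg=0xCE
Register before byte 4: 0xCE
After XOR with byte 0xCC: 0x02

Answer: 0x04 0x08 0x10 0x20 0x40 0x80 0x07 0x0E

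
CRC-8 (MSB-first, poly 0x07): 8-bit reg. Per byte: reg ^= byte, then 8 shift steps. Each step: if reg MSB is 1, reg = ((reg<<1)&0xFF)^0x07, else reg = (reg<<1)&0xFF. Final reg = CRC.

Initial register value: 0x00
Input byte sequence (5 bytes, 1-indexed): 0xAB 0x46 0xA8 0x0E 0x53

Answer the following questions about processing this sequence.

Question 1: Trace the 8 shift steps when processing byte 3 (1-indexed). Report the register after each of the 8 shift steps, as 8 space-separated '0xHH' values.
Answer: 0xE3 0xC1 0x85 0x0D 0x1A 0x34 0x68 0xD0

Derivation:
After byte 1 (0xAB): reg=0x58
After byte 2 (0x46): reg=0x5A
Register before byte 3: 0x5A
After XOR with byte 0xA8: 0xF2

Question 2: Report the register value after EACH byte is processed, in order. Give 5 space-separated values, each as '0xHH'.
0x58 0x5A 0xD0 0x14 0xD2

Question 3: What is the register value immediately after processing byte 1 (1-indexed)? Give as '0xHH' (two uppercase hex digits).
Answer: 0x58

Derivation:
After byte 1 (0xAB): reg=0x58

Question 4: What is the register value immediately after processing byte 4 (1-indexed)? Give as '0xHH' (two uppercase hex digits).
After byte 1 (0xAB): reg=0x58
After byte 2 (0x46): reg=0x5A
After byte 3 (0xA8): reg=0xD0
After byte 4 (0x0E): reg=0x14

Answer: 0x14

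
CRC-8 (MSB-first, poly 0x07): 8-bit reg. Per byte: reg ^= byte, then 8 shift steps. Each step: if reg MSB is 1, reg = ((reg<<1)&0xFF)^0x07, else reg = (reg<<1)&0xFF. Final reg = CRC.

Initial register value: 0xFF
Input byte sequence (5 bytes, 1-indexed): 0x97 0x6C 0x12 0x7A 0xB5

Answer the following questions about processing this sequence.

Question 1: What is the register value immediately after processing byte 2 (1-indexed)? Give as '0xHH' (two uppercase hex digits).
After byte 1 (0x97): reg=0x1F
After byte 2 (0x6C): reg=0x5E

Answer: 0x5E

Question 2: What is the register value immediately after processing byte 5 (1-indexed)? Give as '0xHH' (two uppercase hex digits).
After byte 1 (0x97): reg=0x1F
After byte 2 (0x6C): reg=0x5E
After byte 3 (0x12): reg=0xE3
After byte 4 (0x7A): reg=0xC6
After byte 5 (0xB5): reg=0x5E

Answer: 0x5E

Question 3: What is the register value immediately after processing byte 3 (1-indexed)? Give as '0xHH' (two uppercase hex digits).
Answer: 0xE3

Derivation:
After byte 1 (0x97): reg=0x1F
After byte 2 (0x6C): reg=0x5E
After byte 3 (0x12): reg=0xE3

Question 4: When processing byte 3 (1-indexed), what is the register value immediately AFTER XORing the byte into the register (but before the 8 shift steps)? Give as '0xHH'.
Answer: 0x4C

Derivation:
Register before byte 3: 0x5E
Byte 3: 0x12
0x5E XOR 0x12 = 0x4C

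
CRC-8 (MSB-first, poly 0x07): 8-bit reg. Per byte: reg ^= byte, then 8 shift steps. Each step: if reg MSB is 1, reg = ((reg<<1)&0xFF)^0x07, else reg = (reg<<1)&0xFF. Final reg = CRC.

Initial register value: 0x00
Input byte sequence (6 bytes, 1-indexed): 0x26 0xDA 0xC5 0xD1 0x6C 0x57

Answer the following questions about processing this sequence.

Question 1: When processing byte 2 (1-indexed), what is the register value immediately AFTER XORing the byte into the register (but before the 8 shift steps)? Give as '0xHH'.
Answer: 0x28

Derivation:
Register before byte 2: 0xF2
Byte 2: 0xDA
0xF2 XOR 0xDA = 0x28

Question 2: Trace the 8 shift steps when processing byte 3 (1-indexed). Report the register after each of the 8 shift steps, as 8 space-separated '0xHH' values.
Answer: 0x3A 0x74 0xE8 0xD7 0xA9 0x55 0xAA 0x53

Derivation:
After byte 1 (0x26): reg=0xF2
After byte 2 (0xDA): reg=0xD8
Register before byte 3: 0xD8
After XOR with byte 0xC5: 0x1D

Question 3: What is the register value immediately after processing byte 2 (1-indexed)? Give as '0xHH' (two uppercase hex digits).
After byte 1 (0x26): reg=0xF2
After byte 2 (0xDA): reg=0xD8

Answer: 0xD8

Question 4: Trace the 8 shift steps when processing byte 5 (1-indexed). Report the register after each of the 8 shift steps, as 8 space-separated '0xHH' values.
After byte 1 (0x26): reg=0xF2
After byte 2 (0xDA): reg=0xD8
After byte 3 (0xC5): reg=0x53
After byte 4 (0xD1): reg=0x87
Register before byte 5: 0x87
After XOR with byte 0x6C: 0xEB

Answer: 0xD1 0xA5 0x4D 0x9A 0x33 0x66 0xCC 0x9F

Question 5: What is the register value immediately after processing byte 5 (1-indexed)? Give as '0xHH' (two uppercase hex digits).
After byte 1 (0x26): reg=0xF2
After byte 2 (0xDA): reg=0xD8
After byte 3 (0xC5): reg=0x53
After byte 4 (0xD1): reg=0x87
After byte 5 (0x6C): reg=0x9F

Answer: 0x9F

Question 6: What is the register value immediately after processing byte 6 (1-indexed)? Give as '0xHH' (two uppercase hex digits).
Answer: 0x76

Derivation:
After byte 1 (0x26): reg=0xF2
After byte 2 (0xDA): reg=0xD8
After byte 3 (0xC5): reg=0x53
After byte 4 (0xD1): reg=0x87
After byte 5 (0x6C): reg=0x9F
After byte 6 (0x57): reg=0x76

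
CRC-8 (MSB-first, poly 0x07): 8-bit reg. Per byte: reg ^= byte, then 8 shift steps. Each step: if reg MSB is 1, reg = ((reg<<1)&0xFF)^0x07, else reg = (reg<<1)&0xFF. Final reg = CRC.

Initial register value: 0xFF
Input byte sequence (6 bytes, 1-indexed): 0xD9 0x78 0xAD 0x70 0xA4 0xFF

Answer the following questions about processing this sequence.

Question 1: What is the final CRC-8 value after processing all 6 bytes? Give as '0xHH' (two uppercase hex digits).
After byte 1 (0xD9): reg=0xF2
After byte 2 (0x78): reg=0xBF
After byte 3 (0xAD): reg=0x7E
After byte 4 (0x70): reg=0x2A
After byte 5 (0xA4): reg=0xA3
After byte 6 (0xFF): reg=0x93

Answer: 0x93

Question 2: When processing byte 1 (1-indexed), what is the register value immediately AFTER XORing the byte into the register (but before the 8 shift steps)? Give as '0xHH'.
Answer: 0x26

Derivation:
Register before byte 1: 0xFF
Byte 1: 0xD9
0xFF XOR 0xD9 = 0x26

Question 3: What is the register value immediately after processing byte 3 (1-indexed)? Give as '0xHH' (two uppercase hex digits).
After byte 1 (0xD9): reg=0xF2
After byte 2 (0x78): reg=0xBF
After byte 3 (0xAD): reg=0x7E

Answer: 0x7E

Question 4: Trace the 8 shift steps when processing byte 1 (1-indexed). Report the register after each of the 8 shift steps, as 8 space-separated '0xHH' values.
Answer: 0x4C 0x98 0x37 0x6E 0xDC 0xBF 0x79 0xF2

Derivation:
Register before byte 1: 0xFF
After XOR with byte 0xD9: 0x26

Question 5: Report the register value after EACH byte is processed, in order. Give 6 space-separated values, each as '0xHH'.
0xF2 0xBF 0x7E 0x2A 0xA3 0x93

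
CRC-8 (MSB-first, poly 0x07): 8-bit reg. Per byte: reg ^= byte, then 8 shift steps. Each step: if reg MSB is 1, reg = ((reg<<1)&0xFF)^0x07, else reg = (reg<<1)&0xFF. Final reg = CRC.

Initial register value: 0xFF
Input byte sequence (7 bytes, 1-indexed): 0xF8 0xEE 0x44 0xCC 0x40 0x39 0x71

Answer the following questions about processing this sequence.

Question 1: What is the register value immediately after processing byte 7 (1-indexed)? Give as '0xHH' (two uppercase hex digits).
After byte 1 (0xF8): reg=0x15
After byte 2 (0xEE): reg=0xEF
After byte 3 (0x44): reg=0x58
After byte 4 (0xCC): reg=0xE5
After byte 5 (0x40): reg=0x72
After byte 6 (0x39): reg=0xF6
After byte 7 (0x71): reg=0x9C

Answer: 0x9C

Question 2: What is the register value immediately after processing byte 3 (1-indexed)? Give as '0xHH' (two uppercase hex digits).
Answer: 0x58

Derivation:
After byte 1 (0xF8): reg=0x15
After byte 2 (0xEE): reg=0xEF
After byte 3 (0x44): reg=0x58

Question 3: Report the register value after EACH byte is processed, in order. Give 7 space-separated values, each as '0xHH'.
0x15 0xEF 0x58 0xE5 0x72 0xF6 0x9C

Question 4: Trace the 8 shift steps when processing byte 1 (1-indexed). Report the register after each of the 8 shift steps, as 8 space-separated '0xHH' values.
Answer: 0x0E 0x1C 0x38 0x70 0xE0 0xC7 0x89 0x15

Derivation:
Register before byte 1: 0xFF
After XOR with byte 0xF8: 0x07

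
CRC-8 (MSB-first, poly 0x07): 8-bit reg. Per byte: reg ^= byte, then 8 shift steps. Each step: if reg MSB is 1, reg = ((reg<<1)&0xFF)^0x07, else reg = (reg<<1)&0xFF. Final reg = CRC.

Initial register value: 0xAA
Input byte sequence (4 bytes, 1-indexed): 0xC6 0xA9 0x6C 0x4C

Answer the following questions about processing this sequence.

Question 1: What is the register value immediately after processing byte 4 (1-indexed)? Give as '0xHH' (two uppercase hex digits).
After byte 1 (0xC6): reg=0x03
After byte 2 (0xA9): reg=0x5F
After byte 3 (0x6C): reg=0x99
After byte 4 (0x4C): reg=0x25

Answer: 0x25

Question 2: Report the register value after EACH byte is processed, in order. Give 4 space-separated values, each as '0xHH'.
0x03 0x5F 0x99 0x25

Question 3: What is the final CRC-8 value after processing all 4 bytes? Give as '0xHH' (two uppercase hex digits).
After byte 1 (0xC6): reg=0x03
After byte 2 (0xA9): reg=0x5F
After byte 3 (0x6C): reg=0x99
After byte 4 (0x4C): reg=0x25

Answer: 0x25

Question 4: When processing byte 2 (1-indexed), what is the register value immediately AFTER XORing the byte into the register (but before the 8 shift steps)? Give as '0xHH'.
Answer: 0xAA

Derivation:
Register before byte 2: 0x03
Byte 2: 0xA9
0x03 XOR 0xA9 = 0xAA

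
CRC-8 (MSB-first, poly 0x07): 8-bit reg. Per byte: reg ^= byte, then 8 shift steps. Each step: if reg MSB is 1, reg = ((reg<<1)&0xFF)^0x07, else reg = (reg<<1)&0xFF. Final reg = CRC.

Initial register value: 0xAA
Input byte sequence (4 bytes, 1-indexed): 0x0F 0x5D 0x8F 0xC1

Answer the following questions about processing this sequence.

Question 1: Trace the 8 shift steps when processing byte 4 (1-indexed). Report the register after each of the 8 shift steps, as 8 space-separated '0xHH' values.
Answer: 0x10 0x20 0x40 0x80 0x07 0x0E 0x1C 0x38

Derivation:
After byte 1 (0x0F): reg=0x72
After byte 2 (0x5D): reg=0xCD
After byte 3 (0x8F): reg=0xC9
Register before byte 4: 0xC9
After XOR with byte 0xC1: 0x08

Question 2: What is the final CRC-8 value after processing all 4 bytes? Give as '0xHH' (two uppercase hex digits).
After byte 1 (0x0F): reg=0x72
After byte 2 (0x5D): reg=0xCD
After byte 3 (0x8F): reg=0xC9
After byte 4 (0xC1): reg=0x38

Answer: 0x38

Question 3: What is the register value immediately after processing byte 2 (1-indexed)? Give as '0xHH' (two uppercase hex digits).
Answer: 0xCD

Derivation:
After byte 1 (0x0F): reg=0x72
After byte 2 (0x5D): reg=0xCD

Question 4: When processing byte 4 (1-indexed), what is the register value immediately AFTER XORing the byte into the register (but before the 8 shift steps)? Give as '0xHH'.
Answer: 0x08

Derivation:
Register before byte 4: 0xC9
Byte 4: 0xC1
0xC9 XOR 0xC1 = 0x08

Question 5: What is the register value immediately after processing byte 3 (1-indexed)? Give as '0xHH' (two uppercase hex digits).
Answer: 0xC9

Derivation:
After byte 1 (0x0F): reg=0x72
After byte 2 (0x5D): reg=0xCD
After byte 3 (0x8F): reg=0xC9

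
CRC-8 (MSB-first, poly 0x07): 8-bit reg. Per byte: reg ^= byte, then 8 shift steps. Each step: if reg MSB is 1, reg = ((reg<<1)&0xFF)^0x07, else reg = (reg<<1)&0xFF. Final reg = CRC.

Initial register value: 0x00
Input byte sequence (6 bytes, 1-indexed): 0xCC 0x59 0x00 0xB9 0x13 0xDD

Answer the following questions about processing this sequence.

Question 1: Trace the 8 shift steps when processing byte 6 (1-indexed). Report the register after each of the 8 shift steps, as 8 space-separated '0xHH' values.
After byte 1 (0xCC): reg=0x6A
After byte 2 (0x59): reg=0x99
After byte 3 (0x00): reg=0xC6
After byte 4 (0xB9): reg=0x7A
After byte 5 (0x13): reg=0x18
Register before byte 6: 0x18
After XOR with byte 0xDD: 0xC5

Answer: 0x8D 0x1D 0x3A 0x74 0xE8 0xD7 0xA9 0x55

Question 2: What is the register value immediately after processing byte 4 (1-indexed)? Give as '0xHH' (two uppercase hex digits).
After byte 1 (0xCC): reg=0x6A
After byte 2 (0x59): reg=0x99
After byte 3 (0x00): reg=0xC6
After byte 4 (0xB9): reg=0x7A

Answer: 0x7A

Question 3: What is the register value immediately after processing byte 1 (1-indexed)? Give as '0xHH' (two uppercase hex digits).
Answer: 0x6A

Derivation:
After byte 1 (0xCC): reg=0x6A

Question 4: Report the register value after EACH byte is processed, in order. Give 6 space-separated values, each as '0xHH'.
0x6A 0x99 0xC6 0x7A 0x18 0x55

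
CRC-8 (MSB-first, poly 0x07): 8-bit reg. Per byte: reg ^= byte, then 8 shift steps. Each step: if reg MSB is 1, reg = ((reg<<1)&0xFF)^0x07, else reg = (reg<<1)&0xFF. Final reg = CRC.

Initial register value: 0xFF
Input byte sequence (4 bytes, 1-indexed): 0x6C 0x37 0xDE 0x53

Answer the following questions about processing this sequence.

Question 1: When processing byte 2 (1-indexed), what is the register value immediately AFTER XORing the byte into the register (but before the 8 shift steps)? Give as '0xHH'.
Register before byte 2: 0xF0
Byte 2: 0x37
0xF0 XOR 0x37 = 0xC7

Answer: 0xC7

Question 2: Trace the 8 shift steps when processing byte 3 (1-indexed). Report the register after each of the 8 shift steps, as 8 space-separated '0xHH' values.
Answer: 0x0D 0x1A 0x34 0x68 0xD0 0xA7 0x49 0x92

Derivation:
After byte 1 (0x6C): reg=0xF0
After byte 2 (0x37): reg=0x5B
Register before byte 3: 0x5B
After XOR with byte 0xDE: 0x85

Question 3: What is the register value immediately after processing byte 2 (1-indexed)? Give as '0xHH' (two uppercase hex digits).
Answer: 0x5B

Derivation:
After byte 1 (0x6C): reg=0xF0
After byte 2 (0x37): reg=0x5B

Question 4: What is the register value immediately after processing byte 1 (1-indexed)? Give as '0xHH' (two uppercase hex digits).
Answer: 0xF0

Derivation:
After byte 1 (0x6C): reg=0xF0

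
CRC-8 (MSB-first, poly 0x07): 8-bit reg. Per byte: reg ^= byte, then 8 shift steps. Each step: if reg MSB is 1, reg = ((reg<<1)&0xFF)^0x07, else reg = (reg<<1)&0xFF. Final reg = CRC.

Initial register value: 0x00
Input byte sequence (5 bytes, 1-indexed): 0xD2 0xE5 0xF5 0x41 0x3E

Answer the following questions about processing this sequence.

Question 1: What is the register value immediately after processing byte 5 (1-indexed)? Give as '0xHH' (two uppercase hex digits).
Answer: 0xDB

Derivation:
After byte 1 (0xD2): reg=0x30
After byte 2 (0xE5): reg=0x25
After byte 3 (0xF5): reg=0x3E
After byte 4 (0x41): reg=0x7A
After byte 5 (0x3E): reg=0xDB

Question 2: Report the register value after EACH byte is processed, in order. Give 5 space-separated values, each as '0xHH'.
0x30 0x25 0x3E 0x7A 0xDB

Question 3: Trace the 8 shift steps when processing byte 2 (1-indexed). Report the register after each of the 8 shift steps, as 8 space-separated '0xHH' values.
After byte 1 (0xD2): reg=0x30
Register before byte 2: 0x30
After XOR with byte 0xE5: 0xD5

Answer: 0xAD 0x5D 0xBA 0x73 0xE6 0xCB 0x91 0x25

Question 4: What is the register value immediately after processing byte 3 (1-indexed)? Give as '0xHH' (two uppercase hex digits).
Answer: 0x3E

Derivation:
After byte 1 (0xD2): reg=0x30
After byte 2 (0xE5): reg=0x25
After byte 3 (0xF5): reg=0x3E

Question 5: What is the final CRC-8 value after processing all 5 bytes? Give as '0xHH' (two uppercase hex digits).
Answer: 0xDB

Derivation:
After byte 1 (0xD2): reg=0x30
After byte 2 (0xE5): reg=0x25
After byte 3 (0xF5): reg=0x3E
After byte 4 (0x41): reg=0x7A
After byte 5 (0x3E): reg=0xDB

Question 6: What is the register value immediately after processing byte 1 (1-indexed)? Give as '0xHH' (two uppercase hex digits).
After byte 1 (0xD2): reg=0x30

Answer: 0x30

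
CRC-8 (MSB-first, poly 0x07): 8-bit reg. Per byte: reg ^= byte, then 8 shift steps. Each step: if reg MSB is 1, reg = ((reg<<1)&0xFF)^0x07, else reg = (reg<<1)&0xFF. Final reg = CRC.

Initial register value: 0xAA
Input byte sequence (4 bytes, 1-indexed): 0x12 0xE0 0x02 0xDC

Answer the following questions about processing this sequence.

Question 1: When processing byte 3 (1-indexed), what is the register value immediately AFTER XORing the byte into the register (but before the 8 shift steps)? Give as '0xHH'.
Answer: 0x4B

Derivation:
Register before byte 3: 0x49
Byte 3: 0x02
0x49 XOR 0x02 = 0x4B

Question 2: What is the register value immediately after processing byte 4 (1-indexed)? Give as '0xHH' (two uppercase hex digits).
After byte 1 (0x12): reg=0x21
After byte 2 (0xE0): reg=0x49
After byte 3 (0x02): reg=0xF6
After byte 4 (0xDC): reg=0xD6

Answer: 0xD6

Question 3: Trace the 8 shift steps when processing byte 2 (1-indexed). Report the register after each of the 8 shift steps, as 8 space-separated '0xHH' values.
Answer: 0x85 0x0D 0x1A 0x34 0x68 0xD0 0xA7 0x49

Derivation:
After byte 1 (0x12): reg=0x21
Register before byte 2: 0x21
After XOR with byte 0xE0: 0xC1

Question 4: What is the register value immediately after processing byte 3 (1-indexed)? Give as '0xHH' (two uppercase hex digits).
After byte 1 (0x12): reg=0x21
After byte 2 (0xE0): reg=0x49
After byte 3 (0x02): reg=0xF6

Answer: 0xF6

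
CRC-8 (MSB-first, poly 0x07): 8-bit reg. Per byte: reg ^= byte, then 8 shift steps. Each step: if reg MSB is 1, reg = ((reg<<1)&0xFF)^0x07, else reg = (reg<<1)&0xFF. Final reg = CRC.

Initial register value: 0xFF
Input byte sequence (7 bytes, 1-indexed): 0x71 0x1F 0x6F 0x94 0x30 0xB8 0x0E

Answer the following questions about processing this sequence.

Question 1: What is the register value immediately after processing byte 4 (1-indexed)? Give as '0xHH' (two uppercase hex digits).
Answer: 0xC3

Derivation:
After byte 1 (0x71): reg=0xA3
After byte 2 (0x1F): reg=0x3D
After byte 3 (0x6F): reg=0xB9
After byte 4 (0x94): reg=0xC3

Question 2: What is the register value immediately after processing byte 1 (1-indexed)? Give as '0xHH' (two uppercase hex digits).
Answer: 0xA3

Derivation:
After byte 1 (0x71): reg=0xA3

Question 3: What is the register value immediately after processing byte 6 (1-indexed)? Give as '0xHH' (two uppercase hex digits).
After byte 1 (0x71): reg=0xA3
After byte 2 (0x1F): reg=0x3D
After byte 3 (0x6F): reg=0xB9
After byte 4 (0x94): reg=0xC3
After byte 5 (0x30): reg=0xD7
After byte 6 (0xB8): reg=0x0A

Answer: 0x0A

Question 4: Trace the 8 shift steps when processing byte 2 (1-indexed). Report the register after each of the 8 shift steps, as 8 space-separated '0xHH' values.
Answer: 0x7F 0xFE 0xFB 0xF1 0xE5 0xCD 0x9D 0x3D

Derivation:
After byte 1 (0x71): reg=0xA3
Register before byte 2: 0xA3
After XOR with byte 0x1F: 0xBC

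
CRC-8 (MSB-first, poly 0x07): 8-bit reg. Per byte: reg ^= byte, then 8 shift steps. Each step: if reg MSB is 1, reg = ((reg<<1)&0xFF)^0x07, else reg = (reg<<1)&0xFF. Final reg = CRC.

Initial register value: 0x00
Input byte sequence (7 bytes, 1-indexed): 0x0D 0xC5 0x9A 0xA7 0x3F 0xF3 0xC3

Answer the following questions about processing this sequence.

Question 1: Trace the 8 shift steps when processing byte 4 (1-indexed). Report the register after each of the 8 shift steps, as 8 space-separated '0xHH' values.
After byte 1 (0x0D): reg=0x23
After byte 2 (0xC5): reg=0xBC
After byte 3 (0x9A): reg=0xF2
Register before byte 4: 0xF2
After XOR with byte 0xA7: 0x55

Answer: 0xAA 0x53 0xA6 0x4B 0x96 0x2B 0x56 0xAC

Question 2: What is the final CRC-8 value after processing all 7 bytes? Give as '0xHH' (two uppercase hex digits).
Answer: 0x78

Derivation:
After byte 1 (0x0D): reg=0x23
After byte 2 (0xC5): reg=0xBC
After byte 3 (0x9A): reg=0xF2
After byte 4 (0xA7): reg=0xAC
After byte 5 (0x3F): reg=0xF0
After byte 6 (0xF3): reg=0x09
After byte 7 (0xC3): reg=0x78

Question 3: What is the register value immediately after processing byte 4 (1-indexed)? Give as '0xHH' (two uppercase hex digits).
After byte 1 (0x0D): reg=0x23
After byte 2 (0xC5): reg=0xBC
After byte 3 (0x9A): reg=0xF2
After byte 4 (0xA7): reg=0xAC

Answer: 0xAC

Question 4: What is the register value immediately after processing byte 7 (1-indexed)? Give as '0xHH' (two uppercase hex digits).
After byte 1 (0x0D): reg=0x23
After byte 2 (0xC5): reg=0xBC
After byte 3 (0x9A): reg=0xF2
After byte 4 (0xA7): reg=0xAC
After byte 5 (0x3F): reg=0xF0
After byte 6 (0xF3): reg=0x09
After byte 7 (0xC3): reg=0x78

Answer: 0x78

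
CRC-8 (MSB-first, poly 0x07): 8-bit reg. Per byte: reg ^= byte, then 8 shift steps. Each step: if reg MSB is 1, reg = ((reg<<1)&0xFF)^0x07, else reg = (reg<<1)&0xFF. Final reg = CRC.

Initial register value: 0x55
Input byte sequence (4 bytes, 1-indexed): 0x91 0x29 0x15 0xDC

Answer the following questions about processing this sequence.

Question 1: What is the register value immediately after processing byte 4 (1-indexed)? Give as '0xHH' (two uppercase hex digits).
After byte 1 (0x91): reg=0x52
After byte 2 (0x29): reg=0x66
After byte 3 (0x15): reg=0x5E
After byte 4 (0xDC): reg=0x87

Answer: 0x87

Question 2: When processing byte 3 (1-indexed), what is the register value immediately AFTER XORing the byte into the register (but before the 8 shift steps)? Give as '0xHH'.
Answer: 0x73

Derivation:
Register before byte 3: 0x66
Byte 3: 0x15
0x66 XOR 0x15 = 0x73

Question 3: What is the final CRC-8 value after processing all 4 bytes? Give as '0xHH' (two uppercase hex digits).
After byte 1 (0x91): reg=0x52
After byte 2 (0x29): reg=0x66
After byte 3 (0x15): reg=0x5E
After byte 4 (0xDC): reg=0x87

Answer: 0x87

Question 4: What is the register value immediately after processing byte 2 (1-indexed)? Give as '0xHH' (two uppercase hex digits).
Answer: 0x66

Derivation:
After byte 1 (0x91): reg=0x52
After byte 2 (0x29): reg=0x66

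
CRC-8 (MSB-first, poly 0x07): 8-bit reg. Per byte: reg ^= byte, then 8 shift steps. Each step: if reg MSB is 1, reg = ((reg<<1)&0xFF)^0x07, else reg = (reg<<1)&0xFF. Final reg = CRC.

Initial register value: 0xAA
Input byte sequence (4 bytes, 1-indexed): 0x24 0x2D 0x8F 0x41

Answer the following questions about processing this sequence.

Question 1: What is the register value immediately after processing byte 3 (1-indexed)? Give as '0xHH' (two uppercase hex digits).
Answer: 0xC4

Derivation:
After byte 1 (0x24): reg=0xA3
After byte 2 (0x2D): reg=0xA3
After byte 3 (0x8F): reg=0xC4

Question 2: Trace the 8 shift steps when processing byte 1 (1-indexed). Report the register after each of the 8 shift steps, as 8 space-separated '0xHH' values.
Answer: 0x1B 0x36 0x6C 0xD8 0xB7 0x69 0xD2 0xA3

Derivation:
Register before byte 1: 0xAA
After XOR with byte 0x24: 0x8E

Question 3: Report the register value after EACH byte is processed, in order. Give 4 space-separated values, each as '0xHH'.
0xA3 0xA3 0xC4 0x92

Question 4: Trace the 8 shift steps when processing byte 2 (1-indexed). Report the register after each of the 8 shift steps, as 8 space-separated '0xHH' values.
Answer: 0x1B 0x36 0x6C 0xD8 0xB7 0x69 0xD2 0xA3

Derivation:
After byte 1 (0x24): reg=0xA3
Register before byte 2: 0xA3
After XOR with byte 0x2D: 0x8E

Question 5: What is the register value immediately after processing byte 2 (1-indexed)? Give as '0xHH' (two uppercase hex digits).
Answer: 0xA3

Derivation:
After byte 1 (0x24): reg=0xA3
After byte 2 (0x2D): reg=0xA3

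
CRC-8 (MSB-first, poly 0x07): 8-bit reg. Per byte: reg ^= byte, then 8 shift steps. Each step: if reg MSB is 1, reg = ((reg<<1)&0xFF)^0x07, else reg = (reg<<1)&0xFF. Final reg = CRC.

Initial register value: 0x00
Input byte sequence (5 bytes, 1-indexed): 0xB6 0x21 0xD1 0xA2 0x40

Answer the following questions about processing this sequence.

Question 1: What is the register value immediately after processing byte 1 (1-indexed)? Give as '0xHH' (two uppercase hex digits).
Answer: 0x0B

Derivation:
After byte 1 (0xB6): reg=0x0B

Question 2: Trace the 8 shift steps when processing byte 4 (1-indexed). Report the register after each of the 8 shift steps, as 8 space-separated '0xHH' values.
Answer: 0x69 0xD2 0xA3 0x41 0x82 0x03 0x06 0x0C

Derivation:
After byte 1 (0xB6): reg=0x0B
After byte 2 (0x21): reg=0xD6
After byte 3 (0xD1): reg=0x15
Register before byte 4: 0x15
After XOR with byte 0xA2: 0xB7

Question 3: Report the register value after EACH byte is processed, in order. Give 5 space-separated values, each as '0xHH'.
0x0B 0xD6 0x15 0x0C 0xE3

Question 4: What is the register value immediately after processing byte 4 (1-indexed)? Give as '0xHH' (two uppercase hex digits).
After byte 1 (0xB6): reg=0x0B
After byte 2 (0x21): reg=0xD6
After byte 3 (0xD1): reg=0x15
After byte 4 (0xA2): reg=0x0C

Answer: 0x0C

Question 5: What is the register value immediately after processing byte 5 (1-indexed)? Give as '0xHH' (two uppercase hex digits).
After byte 1 (0xB6): reg=0x0B
After byte 2 (0x21): reg=0xD6
After byte 3 (0xD1): reg=0x15
After byte 4 (0xA2): reg=0x0C
After byte 5 (0x40): reg=0xE3

Answer: 0xE3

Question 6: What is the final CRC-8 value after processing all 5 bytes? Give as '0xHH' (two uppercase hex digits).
After byte 1 (0xB6): reg=0x0B
After byte 2 (0x21): reg=0xD6
After byte 3 (0xD1): reg=0x15
After byte 4 (0xA2): reg=0x0C
After byte 5 (0x40): reg=0xE3

Answer: 0xE3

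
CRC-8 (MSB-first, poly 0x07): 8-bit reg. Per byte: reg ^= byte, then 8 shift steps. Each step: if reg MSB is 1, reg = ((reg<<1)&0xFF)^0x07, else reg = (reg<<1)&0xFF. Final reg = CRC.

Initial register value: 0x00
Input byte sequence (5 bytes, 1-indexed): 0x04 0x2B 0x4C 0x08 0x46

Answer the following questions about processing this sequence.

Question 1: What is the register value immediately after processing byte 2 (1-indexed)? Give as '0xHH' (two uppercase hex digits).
Answer: 0x85

Derivation:
After byte 1 (0x04): reg=0x1C
After byte 2 (0x2B): reg=0x85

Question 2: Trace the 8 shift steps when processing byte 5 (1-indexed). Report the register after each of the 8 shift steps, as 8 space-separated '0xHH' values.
Answer: 0x5C 0xB8 0x77 0xEE 0xDB 0xB1 0x65 0xCA

Derivation:
After byte 1 (0x04): reg=0x1C
After byte 2 (0x2B): reg=0x85
After byte 3 (0x4C): reg=0x71
After byte 4 (0x08): reg=0x68
Register before byte 5: 0x68
After XOR with byte 0x46: 0x2E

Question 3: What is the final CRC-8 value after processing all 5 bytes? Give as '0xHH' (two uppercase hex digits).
Answer: 0xCA

Derivation:
After byte 1 (0x04): reg=0x1C
After byte 2 (0x2B): reg=0x85
After byte 3 (0x4C): reg=0x71
After byte 4 (0x08): reg=0x68
After byte 5 (0x46): reg=0xCA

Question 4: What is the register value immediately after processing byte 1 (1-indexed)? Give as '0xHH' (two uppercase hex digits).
Answer: 0x1C

Derivation:
After byte 1 (0x04): reg=0x1C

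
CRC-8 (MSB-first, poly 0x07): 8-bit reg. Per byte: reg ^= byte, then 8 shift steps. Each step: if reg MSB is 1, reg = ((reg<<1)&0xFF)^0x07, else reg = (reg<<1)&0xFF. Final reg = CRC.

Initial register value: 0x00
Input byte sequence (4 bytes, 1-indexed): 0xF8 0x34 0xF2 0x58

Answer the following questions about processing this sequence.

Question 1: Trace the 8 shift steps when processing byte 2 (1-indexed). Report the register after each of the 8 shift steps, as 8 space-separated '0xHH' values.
Answer: 0xA3 0x41 0x82 0x03 0x06 0x0C 0x18 0x30

Derivation:
After byte 1 (0xF8): reg=0xE6
Register before byte 2: 0xE6
After XOR with byte 0x34: 0xD2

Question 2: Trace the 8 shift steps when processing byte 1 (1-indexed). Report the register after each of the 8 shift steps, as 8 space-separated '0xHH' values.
Answer: 0xF7 0xE9 0xD5 0xAD 0x5D 0xBA 0x73 0xE6

Derivation:
Register before byte 1: 0x00
After XOR with byte 0xF8: 0xF8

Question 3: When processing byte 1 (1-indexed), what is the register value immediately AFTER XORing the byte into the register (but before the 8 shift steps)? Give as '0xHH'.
Register before byte 1: 0x00
Byte 1: 0xF8
0x00 XOR 0xF8 = 0xF8

Answer: 0xF8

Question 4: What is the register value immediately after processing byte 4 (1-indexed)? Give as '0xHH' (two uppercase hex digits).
Answer: 0x48

Derivation:
After byte 1 (0xF8): reg=0xE6
After byte 2 (0x34): reg=0x30
After byte 3 (0xF2): reg=0x40
After byte 4 (0x58): reg=0x48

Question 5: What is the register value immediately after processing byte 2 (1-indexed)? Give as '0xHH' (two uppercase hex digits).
Answer: 0x30

Derivation:
After byte 1 (0xF8): reg=0xE6
After byte 2 (0x34): reg=0x30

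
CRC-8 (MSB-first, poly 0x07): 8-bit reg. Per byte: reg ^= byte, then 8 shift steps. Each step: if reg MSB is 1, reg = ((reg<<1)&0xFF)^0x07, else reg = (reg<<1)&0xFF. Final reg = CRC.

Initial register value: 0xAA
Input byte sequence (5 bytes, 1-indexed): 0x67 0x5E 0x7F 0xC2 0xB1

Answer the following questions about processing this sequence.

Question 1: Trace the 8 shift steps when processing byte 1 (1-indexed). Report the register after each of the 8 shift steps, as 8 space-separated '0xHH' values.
Answer: 0x9D 0x3D 0x7A 0xF4 0xEF 0xD9 0xB5 0x6D

Derivation:
Register before byte 1: 0xAA
After XOR with byte 0x67: 0xCD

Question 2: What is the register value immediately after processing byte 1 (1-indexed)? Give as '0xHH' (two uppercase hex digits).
After byte 1 (0x67): reg=0x6D

Answer: 0x6D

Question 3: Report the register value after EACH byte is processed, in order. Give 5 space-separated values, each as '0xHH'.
0x6D 0x99 0xBC 0x7D 0x6A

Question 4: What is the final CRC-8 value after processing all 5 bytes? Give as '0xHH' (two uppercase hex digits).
Answer: 0x6A

Derivation:
After byte 1 (0x67): reg=0x6D
After byte 2 (0x5E): reg=0x99
After byte 3 (0x7F): reg=0xBC
After byte 4 (0xC2): reg=0x7D
After byte 5 (0xB1): reg=0x6A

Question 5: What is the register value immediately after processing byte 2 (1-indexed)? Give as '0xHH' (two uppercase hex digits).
Answer: 0x99

Derivation:
After byte 1 (0x67): reg=0x6D
After byte 2 (0x5E): reg=0x99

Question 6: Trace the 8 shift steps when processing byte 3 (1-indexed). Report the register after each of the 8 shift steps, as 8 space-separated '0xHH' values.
After byte 1 (0x67): reg=0x6D
After byte 2 (0x5E): reg=0x99
Register before byte 3: 0x99
After XOR with byte 0x7F: 0xE6

Answer: 0xCB 0x91 0x25 0x4A 0x94 0x2F 0x5E 0xBC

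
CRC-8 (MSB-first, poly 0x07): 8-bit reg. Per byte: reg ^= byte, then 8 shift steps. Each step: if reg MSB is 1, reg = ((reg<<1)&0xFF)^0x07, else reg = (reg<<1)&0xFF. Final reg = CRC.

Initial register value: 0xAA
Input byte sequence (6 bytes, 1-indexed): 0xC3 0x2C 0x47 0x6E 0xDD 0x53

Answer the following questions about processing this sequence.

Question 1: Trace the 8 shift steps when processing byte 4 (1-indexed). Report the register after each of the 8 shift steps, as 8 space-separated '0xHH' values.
After byte 1 (0xC3): reg=0x18
After byte 2 (0x2C): reg=0x8C
After byte 3 (0x47): reg=0x7F
Register before byte 4: 0x7F
After XOR with byte 0x6E: 0x11

Answer: 0x22 0x44 0x88 0x17 0x2E 0x5C 0xB8 0x77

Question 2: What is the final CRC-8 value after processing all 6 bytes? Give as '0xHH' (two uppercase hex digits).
After byte 1 (0xC3): reg=0x18
After byte 2 (0x2C): reg=0x8C
After byte 3 (0x47): reg=0x7F
After byte 4 (0x6E): reg=0x77
After byte 5 (0xDD): reg=0x5F
After byte 6 (0x53): reg=0x24

Answer: 0x24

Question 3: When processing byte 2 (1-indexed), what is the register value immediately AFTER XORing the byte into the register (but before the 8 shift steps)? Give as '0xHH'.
Answer: 0x34

Derivation:
Register before byte 2: 0x18
Byte 2: 0x2C
0x18 XOR 0x2C = 0x34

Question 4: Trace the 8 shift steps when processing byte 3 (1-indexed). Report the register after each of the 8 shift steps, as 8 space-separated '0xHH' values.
After byte 1 (0xC3): reg=0x18
After byte 2 (0x2C): reg=0x8C
Register before byte 3: 0x8C
After XOR with byte 0x47: 0xCB

Answer: 0x91 0x25 0x4A 0x94 0x2F 0x5E 0xBC 0x7F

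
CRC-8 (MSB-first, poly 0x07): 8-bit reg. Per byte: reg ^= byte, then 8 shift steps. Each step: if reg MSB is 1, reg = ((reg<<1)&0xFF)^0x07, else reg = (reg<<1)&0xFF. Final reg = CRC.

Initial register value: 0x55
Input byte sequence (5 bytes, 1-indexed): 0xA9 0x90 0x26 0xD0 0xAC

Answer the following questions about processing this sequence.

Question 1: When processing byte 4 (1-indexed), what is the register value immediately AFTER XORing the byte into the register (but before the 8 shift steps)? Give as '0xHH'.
Answer: 0x55

Derivation:
Register before byte 4: 0x85
Byte 4: 0xD0
0x85 XOR 0xD0 = 0x55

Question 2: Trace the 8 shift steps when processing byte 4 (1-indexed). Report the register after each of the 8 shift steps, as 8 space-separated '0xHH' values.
After byte 1 (0xA9): reg=0xFA
After byte 2 (0x90): reg=0x11
After byte 3 (0x26): reg=0x85
Register before byte 4: 0x85
After XOR with byte 0xD0: 0x55

Answer: 0xAA 0x53 0xA6 0x4B 0x96 0x2B 0x56 0xAC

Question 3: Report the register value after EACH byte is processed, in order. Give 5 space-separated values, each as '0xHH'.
0xFA 0x11 0x85 0xAC 0x00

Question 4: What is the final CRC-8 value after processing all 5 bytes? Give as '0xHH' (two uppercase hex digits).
Answer: 0x00

Derivation:
After byte 1 (0xA9): reg=0xFA
After byte 2 (0x90): reg=0x11
After byte 3 (0x26): reg=0x85
After byte 4 (0xD0): reg=0xAC
After byte 5 (0xAC): reg=0x00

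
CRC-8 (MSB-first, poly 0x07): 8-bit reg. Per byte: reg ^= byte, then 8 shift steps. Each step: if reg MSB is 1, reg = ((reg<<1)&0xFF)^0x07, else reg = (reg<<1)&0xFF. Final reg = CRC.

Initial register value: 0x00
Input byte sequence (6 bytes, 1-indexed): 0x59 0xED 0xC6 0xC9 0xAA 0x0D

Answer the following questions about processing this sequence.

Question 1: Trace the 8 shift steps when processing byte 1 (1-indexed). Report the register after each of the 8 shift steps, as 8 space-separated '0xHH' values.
Answer: 0xB2 0x63 0xC6 0x8B 0x11 0x22 0x44 0x88

Derivation:
Register before byte 1: 0x00
After XOR with byte 0x59: 0x59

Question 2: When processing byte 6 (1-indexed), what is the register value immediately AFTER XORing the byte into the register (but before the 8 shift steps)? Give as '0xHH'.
Answer: 0xE9

Derivation:
Register before byte 6: 0xE4
Byte 6: 0x0D
0xE4 XOR 0x0D = 0xE9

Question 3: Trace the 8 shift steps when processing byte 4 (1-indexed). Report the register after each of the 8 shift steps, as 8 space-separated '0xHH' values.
Answer: 0x42 0x84 0x0F 0x1E 0x3C 0x78 0xF0 0xE7

Derivation:
After byte 1 (0x59): reg=0x88
After byte 2 (0xED): reg=0x3C
After byte 3 (0xC6): reg=0xE8
Register before byte 4: 0xE8
After XOR with byte 0xC9: 0x21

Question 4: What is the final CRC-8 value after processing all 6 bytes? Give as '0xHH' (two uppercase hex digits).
After byte 1 (0x59): reg=0x88
After byte 2 (0xED): reg=0x3C
After byte 3 (0xC6): reg=0xE8
After byte 4 (0xC9): reg=0xE7
After byte 5 (0xAA): reg=0xE4
After byte 6 (0x0D): reg=0x91

Answer: 0x91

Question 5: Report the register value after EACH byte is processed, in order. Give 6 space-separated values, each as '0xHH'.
0x88 0x3C 0xE8 0xE7 0xE4 0x91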